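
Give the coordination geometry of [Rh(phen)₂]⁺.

square planar

1,10-phenanthroline is neutral; balancing the +1 overall charge requires Rh(I).
Rh sits in group 9, so the d-electron count is 9 − 1 = 8.
Counting donor atoms: 2×1,10-phenanthroline (bidentate) → 4 donors. Coordination number = 4.
A 4d d⁸ ion has a large crystal-field splitting; square planar leaves the high-energy d_{x²−y²} orbital empty and maximises CFSE.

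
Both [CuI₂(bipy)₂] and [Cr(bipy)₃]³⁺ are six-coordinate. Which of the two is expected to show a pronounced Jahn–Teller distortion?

[CuI₂(bipy)₂]: Ligand charges: each iodide is −1; 2,2′-bipyridine is neutral. With an overall charge of 0 the copper centre must be in the +2 oxidation state. Cu sits in group 11, so the d-electron count is 11 − 2 = 9. The t₂g⁶e_g³ configuration has an unevenly filled e_g set; the Jahn–Teller theorem predicts a tetragonal distortion (typically axial elongation) to lift the degeneracy.
[Cr(bipy)₃]³⁺: Summing ligand charges against the +3 overall charge gives an oxidation state of +3 for chromium. Chromium is a group-6 element; Cr(III) is therefore d³. The d³ configuration leaves the e_g set evenly filled (or empty) — no strong Jahn–Teller driving force.

[CuI₂(bipy)₂]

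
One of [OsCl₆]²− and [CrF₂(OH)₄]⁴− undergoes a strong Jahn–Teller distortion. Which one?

[OsCl₆]²−: Ligand charges: each chloride is −1. With an overall charge of −2 the osmium centre must be in the +4 oxidation state. Group 8 minus oxidation state 4 gives a d⁴ configuration. A 5d ion has a large Δₒ and is invariably low-spin. The d⁴ configuration leaves the e_g set evenly filled (or empty) — no strong Jahn–Teller driving force.
[CrF₂(OH)₄]⁴−: Each fluoride is −1; each hydroxide is −1; balancing the −4 overall charge requires Cr(II). Chromium is a group-6 element; Cr(II) is therefore d⁴. Fluoride and hydroxide are weak-field ligands for a first-row metal, so the complex is high-spin. The t₂g³e_g¹ (high-spin) configuration has an unevenly filled e_g set; the Jahn–Teller theorem predicts a tetragonal distortion (typically axial elongation) to lift the degeneracy.

[CrF₂(OH)₄]⁴−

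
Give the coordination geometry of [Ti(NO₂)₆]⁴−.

octahedral

Ligand charges: each nitro (N-bound nitrite) is −1. With an overall charge of −4 the titanium centre must be in the +2 oxidation state.
Group 4 minus oxidation state 2 gives a d² configuration.
With 6 monodentate ligands the coordination number is 6.
Six donors around a single metal centre give an octahedral coordination sphere.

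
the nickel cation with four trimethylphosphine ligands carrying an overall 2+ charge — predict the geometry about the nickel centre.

square planar

Ligand charges: trimethylphosphine is neutral. With an overall charge of +2 the nickel centre must be in the +2 oxidation state.
Nickel is a group-10 element; Ni(II) is therefore d⁸.
Coordination number: 4.
Trimethylphosphine is a strong-field ligand (high in the spectrochemical series).
A 3d d⁸ ion with strong-field ligands gains enough CFSE to favour square planar over tetrahedral.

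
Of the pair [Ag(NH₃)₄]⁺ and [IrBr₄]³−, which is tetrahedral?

[Ag(NH₃)₄]⁺

For [Ag(NH₃)₄]⁺: Ammonia is neutral; balancing the +1 overall charge requires Ag(I). Group 11 minus oxidation state 1 gives a d¹⁰ configuration. A d¹⁰ ion has no crystal-field stabilisation preference between square planar and tetrahedral, so four ligands adopt the sterically favoured tetrahedral geometry. → tetrahedral.
For [IrBr₄]³−: Each bromide is −1; balancing the −3 overall charge requires Ir(I). Group 9 minus oxidation state 1 gives a d⁸ configuration. A 5d d⁸ ion has a large crystal-field splitting; square planar leaves the high-energy d_{x²−y²} orbital empty and maximises CFSE. → square planar.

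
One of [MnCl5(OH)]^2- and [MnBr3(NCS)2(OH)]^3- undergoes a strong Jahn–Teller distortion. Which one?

[MnBr3(NCS)2(OH)]^3-

[MnCl5(OH)]^2-: Each chloride is −1; each hydroxide is −1; balancing the −2 overall charge requires Mn(IV). Manganese is a group-7 element; Mn(IV) is therefore d³. The d³ configuration leaves the e_g set evenly filled (or empty) — no strong Jahn–Teller driving force.
[MnBr3(NCS)2(OH)]^3-: Ligand charges: each bromide is −1; each isothiocyanate is −1; each hydroxide is −1. With an overall charge of −3 the manganese centre must be in the +3 oxidation state. Mn sits in group 7, so the d-electron count is 7 − 3 = 4. Bromide, hydroxide, and isothiocyanate are weak-field ligands for a first-row metal, so the complex is high-spin. The t₂g³e_g¹ (high-spin) configuration has an unevenly filled e_g set; the Jahn–Teller theorem predicts a tetragonal distortion (typically axial elongation) to lift the degeneracy.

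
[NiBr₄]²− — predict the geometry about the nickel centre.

Ligand charges: each bromide is −1. With an overall charge of −2 the nickel centre must be in the +2 oxidation state.
Ni sits in group 10, so the d-electron count is 10 − 2 = 8.
With 4 monodentate ligands the coordination number is 4.
Bromide is a weak-field ligand.
With weak-field ligands the CFSE gain from square planar is small, so a 3d d⁸ ion takes the sterically preferred tetrahedral geometry.

tetrahedral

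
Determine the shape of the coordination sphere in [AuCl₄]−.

Each chloride is −1; balancing the −1 overall charge requires Au(III).
Group 11 minus oxidation state 3 gives a d⁸ configuration.
Coordination number: 4.
A 5d d⁸ ion has a large crystal-field splitting; square planar leaves the high-energy d_{x²−y²} orbital empty and maximises CFSE.

square planar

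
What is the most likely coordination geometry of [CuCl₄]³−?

Each chloride is −1; balancing the −3 overall charge requires Cu(I).
Cu sits in group 11, so the d-electron count is 11 − 1 = 10.
With 4 monodentate ligands the coordination number is 4.
A d¹⁰ ion has no crystal-field stabilisation preference between square planar and tetrahedral, so four ligands adopt the sterically favoured tetrahedral geometry.

tetrahedral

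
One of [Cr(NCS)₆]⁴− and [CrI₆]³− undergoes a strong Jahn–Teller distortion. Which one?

[Cr(NCS)₆]⁴−

[Cr(NCS)₆]⁴−: Each isothiocyanate is −1; balancing the −4 overall charge requires Cr(II). Group 6 minus oxidation state 2 gives a d⁴ configuration. Isothiocyanate is a weak-field ligand for a first-row metal, so the complex is high-spin. The t₂g³e_g¹ (high-spin) configuration has an unevenly filled e_g set; the Jahn–Teller theorem predicts a tetragonal distortion (typically axial elongation) to lift the degeneracy.
[CrI₆]³−: Summing ligand charges against the −3 overall charge gives an oxidation state of +3 for chromium. Cr sits in group 6, so the d-electron count is 6 − 3 = 3. The d³ configuration leaves the e_g set evenly filled (or empty) — no strong Jahn–Teller driving force.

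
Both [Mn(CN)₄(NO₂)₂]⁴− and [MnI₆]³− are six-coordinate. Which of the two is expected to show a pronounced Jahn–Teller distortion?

[Mn(CN)₄(NO₂)₂]⁴−: Summing ligand charges against the −4 overall charge gives an oxidation state of +2 for manganese. Group 7 minus oxidation state 2 gives a d⁵ configuration. Cyanide and nitro (N-bound nitrite) are strong-field ligands (high in the spectrochemical series) for a first-row metal, so the complex is low-spin. The d⁵ configuration leaves the e_g set evenly filled (or empty) — no strong Jahn–Teller driving force.
[MnI₆]³−: Each iodide is −1; balancing the −3 overall charge requires Mn(III). Group 7 minus oxidation state 3 gives a d⁴ configuration. Iodide is a weak-field ligand for a first-row metal, so the complex is high-spin. The t₂g³e_g¹ (high-spin) configuration has an unevenly filled e_g set; the Jahn–Teller theorem predicts a tetragonal distortion (typically axial elongation) to lift the degeneracy.

[MnI₆]³−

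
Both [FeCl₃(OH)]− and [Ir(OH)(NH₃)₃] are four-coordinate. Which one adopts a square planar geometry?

For [FeCl₃(OH)]−: Each chloride is −1; each hydroxide is −1; balancing the −1 overall charge requires Fe(III). Iron is a group-8 element; Fe(III) is therefore d⁵. A high-spin d⁵ ion has zero CFSE in either geometry, so four ligands adopt the sterically favoured tetrahedral geometry. → tetrahedral.
For [Ir(OH)(NH₃)₃]: Summing ligand charges against the 0 overall charge gives an oxidation state of +1 for iridium. Ir sits in group 9, so the d-electron count is 9 − 1 = 8. A 5d d⁸ ion has a large crystal-field splitting; square planar leaves the high-energy d_{x²−y²} orbital empty and maximises CFSE. → square planar.

[Ir(OH)(NH₃)₃]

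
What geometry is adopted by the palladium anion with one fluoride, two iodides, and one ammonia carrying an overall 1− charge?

square planar

Each fluoride is −1; each iodide is −1; ammonia is neutral; balancing the −1 overall charge requires Pd(II).
Group 10 minus oxidation state 2 gives a d⁸ configuration.
With 4 monodentate ligands the coordination number is 4.
A 4d d⁸ ion has a large crystal-field splitting; square planar leaves the high-energy d_{x²−y²} orbital empty and maximises CFSE.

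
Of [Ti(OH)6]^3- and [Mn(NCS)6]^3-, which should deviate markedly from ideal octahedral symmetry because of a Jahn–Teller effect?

[Ti(OH)6]^3-: Summing ligand charges against the −3 overall charge gives an oxidation state of +3 for titanium. Ti sits in group 4, so the d-electron count is 4 − 3 = 1. The d¹ configuration leaves the e_g set evenly filled (or empty) — no strong Jahn–Teller driving force.
[Mn(NCS)6]^3-: Ligand charges: each isothiocyanate is −1. With an overall charge of −3 the manganese centre must be in the +3 oxidation state. Manganese is a group-7 element; Mn(III) is therefore d⁴. Isothiocyanate is a weak-field ligand for a first-row metal, so the complex is high-spin. The t₂g³e_g¹ (high-spin) configuration has an unevenly filled e_g set; the Jahn–Teller theorem predicts a tetragonal distortion (typically axial elongation) to lift the degeneracy.

[Mn(NCS)6]^3-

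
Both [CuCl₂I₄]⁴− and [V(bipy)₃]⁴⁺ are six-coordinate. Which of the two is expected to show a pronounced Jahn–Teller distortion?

[CuCl₂I₄]⁴−: Summing ligand charges against the −4 overall charge gives an oxidation state of +2 for copper. Group 11 minus oxidation state 2 gives a d⁹ configuration. The t₂g⁶e_g³ configuration has an unevenly filled e_g set; the Jahn–Teller theorem predicts a tetragonal distortion (typically axial elongation) to lift the degeneracy.
[V(bipy)₃]⁴⁺: 2,2′-bipyridine is neutral; balancing the +4 overall charge requires V(IV). Group 5 minus oxidation state 4 gives a d¹ configuration. The d¹ configuration leaves the e_g set evenly filled (or empty) — no strong Jahn–Teller driving force.

[CuCl₂I₄]⁴−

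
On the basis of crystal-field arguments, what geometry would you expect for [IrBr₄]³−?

Each bromide is −1; balancing the −3 overall charge requires Ir(I).
Group 9 minus oxidation state 1 gives a d⁸ configuration.
With 4 monodentate ligands the coordination number is 4.
A 5d d⁸ ion has a large crystal-field splitting; square planar leaves the high-energy d_{x²−y²} orbital empty and maximises CFSE.

square planar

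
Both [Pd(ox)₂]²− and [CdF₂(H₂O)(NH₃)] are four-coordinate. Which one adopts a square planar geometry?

[Pd(ox)₂]²−

For [Pd(ox)₂]²−: Summing ligand charges against the −2 overall charge gives an oxidation state of +2 for palladium. Pd sits in group 10, so the d-electron count is 10 − 2 = 8. A 4d d⁸ ion has a large crystal-field splitting; square planar leaves the high-energy d_{x²−y²} orbital empty and maximises CFSE. → square planar.
For [CdF₂(H₂O)(NH₃)]: Each fluoride is −1; water is neutral; ammonia is neutral; balancing the 0 overall charge requires Cd(II). Cd sits in group 12, so the d-electron count is 12 − 2 = 10. A d¹⁰ ion has no crystal-field stabilisation preference between square planar and tetrahedral, so four ligands adopt the sterically favoured tetrahedral geometry. → tetrahedral.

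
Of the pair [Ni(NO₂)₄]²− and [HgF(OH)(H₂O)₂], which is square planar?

For [Ni(NO₂)₄]²−: Ligand charges: each nitro (N-bound nitrite) is −1. With an overall charge of −2 the nickel centre must be in the +2 oxidation state. Nickel is a group-10 element; Ni(II) is therefore d⁸. Nitro (N-bound nitrite) is a strong-field ligand (high in the spectrochemical series). A 3d d⁸ ion with strong-field ligands gains enough CFSE to favour square planar over tetrahedral. → square planar.
For [HgF(OH)(H₂O)₂]: Ligand charges: each fluoride is −1; each hydroxide is −1; water is neutral. With an overall charge of 0 the mercury centre must be in the +2 oxidation state. Mercury is a group-12 element; Hg(II) is therefore d¹⁰. A d¹⁰ ion has no crystal-field stabilisation preference between square planar and tetrahedral, so four ligands adopt the sterically favoured tetrahedral geometry. → tetrahedral.

[Ni(NO₂)₄]²−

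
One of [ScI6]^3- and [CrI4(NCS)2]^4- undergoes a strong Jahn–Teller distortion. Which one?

[ScI6]^3-: Each iodide is −1; balancing the −3 overall charge requires Sc(III). Sc sits in group 3, so the d-electron count is 3 − 3 = 0. The d⁰ configuration leaves the e_g set evenly filled (or empty) — no strong Jahn–Teller driving force.
[CrI4(NCS)2]^4-: Each iodide is −1; each isothiocyanate is −1; balancing the −4 overall charge requires Cr(II). Chromium is a group-6 element; Cr(II) is therefore d⁴. Iodide and isothiocyanate are weak-field ligands for a first-row metal, so the complex is high-spin. The t₂g³e_g¹ (high-spin) configuration has an unevenly filled e_g set; the Jahn–Teller theorem predicts a tetragonal distortion (typically axial elongation) to lift the degeneracy.

[CrI4(NCS)2]^4-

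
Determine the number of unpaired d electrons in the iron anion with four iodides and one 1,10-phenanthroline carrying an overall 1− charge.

Each iodide is −1; 1,10-phenanthroline is neutral; balancing the −1 overall charge requires Fe(III).
Iron is a group-8 element; Fe(III) is therefore d⁵.
Counting donor atoms: 4×iodide (monodentate) → 4 donors; 1×1,10-phenanthroline (bidentate) → 2 donors. Coordination number = 6.
The spin state decides the count: Iodide is a weak-field ligand for a first-row metal, so the complex is high-spin.
An octahedral high-spin d⁵ ion is t₂g³e_g², giving 5 unpaired electrons.

5 unpaired electrons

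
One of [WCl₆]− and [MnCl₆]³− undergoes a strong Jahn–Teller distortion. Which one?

[WCl₆]−: Ligand charges: each chloride is −1. With an overall charge of −1 the tungsten centre must be in the +5 oxidation state. W sits in group 6, so the d-electron count is 6 − 5 = 1. The d¹ configuration leaves the e_g set evenly filled (or empty) — no strong Jahn–Teller driving force.
[MnCl₆]³−: Summing ligand charges against the −3 overall charge gives an oxidation state of +3 for manganese. Manganese is a group-7 element; Mn(III) is therefore d⁴. Chloride is a weak-field ligand for a first-row metal, so the complex is high-spin. The t₂g³e_g¹ (high-spin) configuration has an unevenly filled e_g set; the Jahn–Teller theorem predicts a tetragonal distortion (typically axial elongation) to lift the degeneracy.

[MnCl₆]³−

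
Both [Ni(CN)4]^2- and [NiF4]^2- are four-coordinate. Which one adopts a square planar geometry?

[Ni(CN)4]^2-

For [Ni(CN)4]^2-: Each cyanide is −1; balancing the −2 overall charge requires Ni(II). Group 10 minus oxidation state 2 gives a d⁸ configuration. Cyanide is a strong-field ligand (high in the spectrochemical series). A 3d d⁸ ion with strong-field ligands gains enough CFSE to favour square planar over tetrahedral. → square planar.
For [NiF4]^2-: Summing ligand charges against the −2 overall charge gives an oxidation state of +2 for nickel. Nickel is a group-10 element; Ni(II) is therefore d⁸. Fluoride is a weak-field ligand. With weak-field ligands the CFSE gain from square planar is small, so a 3d d⁸ ion takes the sterically preferred tetrahedral geometry. → tetrahedral.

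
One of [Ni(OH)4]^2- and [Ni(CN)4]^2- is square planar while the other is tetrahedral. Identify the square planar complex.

[Ni(CN)4]^2-

For [Ni(OH)4]^2-: Each hydroxide is −1; balancing the −2 overall charge requires Ni(II). Group 10 minus oxidation state 2 gives a d⁸ configuration. Hydroxide is a weak-field ligand. With weak-field ligands the CFSE gain from square planar is small, so a 3d d⁸ ion takes the sterically preferred tetrahedral geometry. → tetrahedral.
For [Ni(CN)4]^2-: Ligand charges: each cyanide is −1. With an overall charge of −2 the nickel centre must be in the +2 oxidation state. Group 10 minus oxidation state 2 gives a d⁸ configuration. Cyanide is a strong-field ligand (high in the spectrochemical series). A 3d d⁸ ion with strong-field ligands gains enough CFSE to favour square planar over tetrahedral. → square planar.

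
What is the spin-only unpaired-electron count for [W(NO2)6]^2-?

2 unpaired electrons

Ligand charges: each nitro (N-bound nitrite) is −1. With an overall charge of −2 the tungsten centre must be in the +4 oxidation state.
Tungsten is a group-6 element; W(IV) is therefore d².
In an octahedral field the d² configuration is t₂g²e_g⁰ (only one arrangement possible), giving 2 unpaired electrons.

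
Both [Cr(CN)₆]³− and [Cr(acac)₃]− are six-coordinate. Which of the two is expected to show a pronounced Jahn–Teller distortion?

[Cr(acac)₃]−

[Cr(CN)₆]³−: Each cyanide is −1; balancing the −3 overall charge requires Cr(III). Cr sits in group 6, so the d-electron count is 6 − 3 = 3. The d³ configuration leaves the e_g set evenly filled (or empty) — no strong Jahn–Teller driving force.
[Cr(acac)₃]−: Ligand charges: each acetylacetonate is −1. With an overall charge of −1 the chromium centre must be in the +2 oxidation state. Chromium is a group-6 element; Cr(II) is therefore d⁴. Acetylacetonate is a weak-field ligand for a first-row metal, so the complex is high-spin. The t₂g³e_g¹ (high-spin) configuration has an unevenly filled e_g set; the Jahn–Teller theorem predicts a tetragonal distortion (typically axial elongation) to lift the degeneracy.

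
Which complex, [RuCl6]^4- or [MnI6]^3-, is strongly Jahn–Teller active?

[MnI6]^3-

[RuCl6]^4-: Each chloride is −1; balancing the −4 overall charge requires Ru(II). Ruthenium is a group-8 element; Ru(II) is therefore d⁶. A 4d ion has a large Δₒ and is invariably low-spin. The d⁶ configuration leaves the e_g set evenly filled (or empty) — no strong Jahn–Teller driving force.
[MnI6]^3-: Ligand charges: each iodide is −1. With an overall charge of −3 the manganese centre must be in the +3 oxidation state. Group 7 minus oxidation state 3 gives a d⁴ configuration. Iodide is a weak-field ligand for a first-row metal, so the complex is high-spin. The t₂g³e_g¹ (high-spin) configuration has an unevenly filled e_g set; the Jahn–Teller theorem predicts a tetragonal distortion (typically axial elongation) to lift the degeneracy.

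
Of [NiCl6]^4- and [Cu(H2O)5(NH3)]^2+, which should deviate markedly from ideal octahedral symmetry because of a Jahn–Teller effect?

[Cu(H2O)5(NH3)]^2+

[NiCl6]^4-: Ligand charges: each chloride is −1. With an overall charge of −4 the nickel centre must be in the +2 oxidation state. Ni sits in group 10, so the d-electron count is 10 − 2 = 8. The d⁸ configuration leaves the e_g set evenly filled (or empty) — no strong Jahn–Teller driving force.
[Cu(H2O)5(NH3)]^2+: Water is neutral; ammonia is neutral; balancing the +2 overall charge requires Cu(II). Cu sits in group 11, so the d-electron count is 11 − 2 = 9. The t₂g⁶e_g³ configuration has an unevenly filled e_g set; the Jahn–Teller theorem predicts a tetragonal distortion (typically axial elongation) to lift the degeneracy.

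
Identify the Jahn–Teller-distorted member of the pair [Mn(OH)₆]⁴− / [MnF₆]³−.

[Mn(OH)₆]⁴−: Ligand charges: each hydroxide is −1. With an overall charge of −4 the manganese centre must be in the +2 oxidation state. Group 7 minus oxidation state 2 gives a d⁵ configuration. Hydroxide is a weak-field ligand for a first-row metal, so the complex is high-spin. The d⁵ configuration leaves the e_g set evenly filled (or empty) — no strong Jahn–Teller driving force.
[MnF₆]³−: Summing ligand charges against the −3 overall charge gives an oxidation state of +3 for manganese. Group 7 minus oxidation state 3 gives a d⁴ configuration. Fluoride is a weak-field ligand for a first-row metal, so the complex is high-spin. The t₂g³e_g¹ (high-spin) configuration has an unevenly filled e_g set; the Jahn–Teller theorem predicts a tetragonal distortion (typically axial elongation) to lift the degeneracy.

[MnF₆]³−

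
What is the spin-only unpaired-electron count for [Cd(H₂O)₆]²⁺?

Ligand charges: water is neutral. With an overall charge of +2 the cadmium centre must be in the +2 oxidation state.
Cadmium is a group-12 element; Cd(II) is therefore d¹⁰.
In an octahedral field the d¹⁰ configuration is t₂g⁶e_g⁴, giving 0 unpaired electrons.

0 unpaired electrons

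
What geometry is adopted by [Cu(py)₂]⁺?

linear

Ligand charges: pyridine is neutral. With an overall charge of +1 the copper centre must be in the +1 oxidation state.
Group 11 minus oxidation state 1 gives a d¹⁰ configuration.
With 2 monodentate ligands the coordination number is 2.
A d¹⁰ ion with only two ligands adopts a linear arrangement (sp hybridisation; no CFSE preference).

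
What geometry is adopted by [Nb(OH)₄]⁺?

Ligand charges: each hydroxide is −1. With an overall charge of +1 the niobium centre must be in the +5 oxidation state.
Nb sits in group 5, so the d-electron count is 5 − 5 = 0.
Coordination number: 4.
A d⁰ ion has no crystal-field stabilisation preference between square planar and tetrahedral, so four ligands adopt the sterically favoured tetrahedral geometry.

tetrahedral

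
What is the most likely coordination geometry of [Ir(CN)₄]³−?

square planar

Summing ligand charges against the −3 overall charge gives an oxidation state of +1 for iridium.
Ir sits in group 9, so the d-electron count is 9 − 1 = 8.
Coordination number: 4.
A 5d d⁸ ion has a large crystal-field splitting; square planar leaves the high-energy d_{x²−y²} orbital empty and maximises CFSE.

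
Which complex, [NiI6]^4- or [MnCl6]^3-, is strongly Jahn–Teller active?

[MnCl6]^3-

[NiI6]^4-: Ligand charges: each iodide is −1. With an overall charge of −4 the nickel centre must be in the +2 oxidation state. Nickel is a group-10 element; Ni(II) is therefore d⁸. The d⁸ configuration leaves the e_g set evenly filled (or empty) — no strong Jahn–Teller driving force.
[MnCl6]^3-: Summing ligand charges against the −3 overall charge gives an oxidation state of +3 for manganese. Manganese is a group-7 element; Mn(III) is therefore d⁴. Chloride is a weak-field ligand for a first-row metal, so the complex is high-spin. The t₂g³e_g¹ (high-spin) configuration has an unevenly filled e_g set; the Jahn–Teller theorem predicts a tetragonal distortion (typically axial elongation) to lift the degeneracy.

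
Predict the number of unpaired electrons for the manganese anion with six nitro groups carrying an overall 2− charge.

Each nitro (N-bound nitrite) is −1; balancing the −2 overall charge requires Mn(IV).
Manganese is a group-7 element; Mn(IV) is therefore d³.
In an octahedral field the d³ configuration is t₂g³e_g⁰ (only one arrangement possible), giving 3 unpaired electrons.

3 unpaired electrons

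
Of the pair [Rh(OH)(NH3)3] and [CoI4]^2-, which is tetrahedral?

For [Rh(OH)(NH3)3]: Ligand charges: each hydroxide is −1; ammonia is neutral. With an overall charge of 0 the rhodium centre must be in the +1 oxidation state. Group 9 minus oxidation state 1 gives a d⁸ configuration. A 4d d⁸ ion has a large crystal-field splitting; square planar leaves the high-energy d_{x²−y²} orbital empty and maximises CFSE. → square planar.
For [CoI4]^2-: Summing ligand charges against the −2 overall charge gives an oxidation state of +2 for cobalt. Group 9 minus oxidation state 2 gives a d⁷ configuration. For a high-spin 3d d⁷ ion with weak-field ligands the small Δₜ gives little square-planar CFSE advantage, so four ligands adopt the sterically favoured tetrahedral geometry. → tetrahedral.

[CoI4]^2-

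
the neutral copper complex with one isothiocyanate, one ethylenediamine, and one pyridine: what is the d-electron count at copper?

d10

Ligand charges: each isothiocyanate is −1; ethylenediamine is neutral; pyridine is neutral. With an overall charge of 0 the copper centre must be in the +1 oxidation state.
Group 11 minus oxidation state 1 gives a d¹⁰ configuration.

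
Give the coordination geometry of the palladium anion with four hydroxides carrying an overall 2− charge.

Summing ligand charges against the −2 overall charge gives an oxidation state of +2 for palladium.
Pd sits in group 10, so the d-electron count is 10 − 2 = 8.
Coordination number: 4.
A 4d d⁸ ion has a large crystal-field splitting; square planar leaves the high-energy d_{x²−y²} orbital empty and maximises CFSE.

square planar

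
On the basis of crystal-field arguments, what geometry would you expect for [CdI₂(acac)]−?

tetrahedral

Ligand charges: each iodide is −1; each acetylacetonate is −1. With an overall charge of −1 the cadmium centre must be in the +2 oxidation state.
Cd sits in group 12, so the d-electron count is 12 − 2 = 10.
Counting donor atoms: 2×iodide (monodentate) → 2 donors; 1×acetylacetonate (bidentate) → 2 donors. Coordination number = 4.
A d¹⁰ ion has no crystal-field stabilisation preference between square planar and tetrahedral, so four ligands adopt the sterically favoured tetrahedral geometry.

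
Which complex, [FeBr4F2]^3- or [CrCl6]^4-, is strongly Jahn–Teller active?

[CrCl6]^4-

[FeBr4F2]^3-: Each bromide is −1; each fluoride is −1; balancing the −3 overall charge requires Fe(III). Iron is a group-8 element; Fe(III) is therefore d⁵. Bromide and fluoride are weak-field ligands for a first-row metal, so the complex is high-spin. The d⁵ configuration leaves the e_g set evenly filled (or empty) — no strong Jahn–Teller driving force.
[CrCl6]^4-: Each chloride is −1; balancing the −4 overall charge requires Cr(II). Cr sits in group 6, so the d-electron count is 6 − 2 = 4. Chloride is a weak-field ligand for a first-row metal, so the complex is high-spin. The t₂g³e_g¹ (high-spin) configuration has an unevenly filled e_g set; the Jahn–Teller theorem predicts a tetragonal distortion (typically axial elongation) to lift the degeneracy.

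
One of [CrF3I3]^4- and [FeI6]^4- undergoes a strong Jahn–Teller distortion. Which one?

[CrF3I3]^4-

[CrF3I3]^4-: Each fluoride is −1; each iodide is −1; balancing the −4 overall charge requires Cr(II). Chromium is a group-6 element; Cr(II) is therefore d⁴. Fluoride and iodide are weak-field ligands for a first-row metal, so the complex is high-spin. The t₂g³e_g¹ (high-spin) configuration has an unevenly filled e_g set; the Jahn–Teller theorem predicts a tetragonal distortion (typically axial elongation) to lift the degeneracy.
[FeI6]^4-: Ligand charges: each iodide is −1. With an overall charge of −4 the iron centre must be in the +2 oxidation state. Fe sits in group 8, so the d-electron count is 8 − 2 = 6. Iodide is a weak-field ligand for a first-row metal, so the complex is high-spin. The d⁶ configuration leaves the e_g set evenly filled (or empty) — no strong Jahn–Teller driving force.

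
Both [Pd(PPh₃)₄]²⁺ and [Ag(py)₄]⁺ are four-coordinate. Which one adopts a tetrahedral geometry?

For [Pd(PPh₃)₄]²⁺: Summing ligand charges against the +2 overall charge gives an oxidation state of +2 for palladium. Pd sits in group 10, so the d-electron count is 10 − 2 = 8. A 4d d⁸ ion has a large crystal-field splitting; square planar leaves the high-energy d_{x²−y²} orbital empty and maximises CFSE. → square planar.
For [Ag(py)₄]⁺: Pyridine is neutral; balancing the +1 overall charge requires Ag(I). Group 11 minus oxidation state 1 gives a d¹⁰ configuration. A d¹⁰ ion has no crystal-field stabilisation preference between square planar and tetrahedral, so four ligands adopt the sterically favoured tetrahedral geometry. → tetrahedral.

[Ag(py)₄]⁺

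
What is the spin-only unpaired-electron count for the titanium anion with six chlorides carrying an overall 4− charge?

2 unpaired electrons

Each chloride is −1; balancing the −4 overall charge requires Ti(II).
Ti sits in group 4, so the d-electron count is 4 − 2 = 2.
In an octahedral field the d² configuration is t₂g²e_g⁰ (only one arrangement possible), giving 2 unpaired electrons.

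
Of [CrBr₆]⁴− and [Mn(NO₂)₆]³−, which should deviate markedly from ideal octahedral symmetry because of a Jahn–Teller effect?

[CrBr₆]⁴−

[CrBr₆]⁴−: Summing ligand charges against the −4 overall charge gives an oxidation state of +2 for chromium. Chromium is a group-6 element; Cr(II) is therefore d⁴. Bromide is a weak-field ligand for a first-row metal, so the complex is high-spin. The t₂g³e_g¹ (high-spin) configuration has an unevenly filled e_g set; the Jahn–Teller theorem predicts a tetragonal distortion (typically axial elongation) to lift the degeneracy.
[Mn(NO₂)₆]³−: Each nitro (N-bound nitrite) is −1; balancing the −3 overall charge requires Mn(III). Manganese is a group-7 element; Mn(III) is therefore d⁴. Nitro (N-bound nitrite) is a strong-field ligand (high in the spectrochemical series) for a first-row metal, so the complex is low-spin. The d⁴ configuration leaves the e_g set evenly filled (or empty) — no strong Jahn–Teller driving force.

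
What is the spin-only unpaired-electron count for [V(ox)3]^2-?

Each oxalate is −2; balancing the −2 overall charge requires V(IV).
Group 5 minus oxidation state 4 gives a d¹ configuration.
Counting donor atoms: 3×oxalate (bidentate) → 6 donors. Coordination number = 6.
In an octahedral field the d¹ configuration is t₂g¹e_g⁰ (only one arrangement possible), giving 1 unpaired electron.

1 unpaired electron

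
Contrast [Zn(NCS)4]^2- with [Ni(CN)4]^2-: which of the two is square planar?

For [Zn(NCS)4]^2-: Summing ligand charges against the −2 overall charge gives an oxidation state of +2 for zinc. Zn sits in group 12, so the d-electron count is 12 − 2 = 10. A d¹⁰ ion has no crystal-field stabilisation preference between square planar and tetrahedral, so four ligands adopt the sterically favoured tetrahedral geometry. → tetrahedral.
For [Ni(CN)4]^2-: Each cyanide is −1; balancing the −2 overall charge requires Ni(II). Ni sits in group 10, so the d-electron count is 10 − 2 = 8. Cyanide is a strong-field ligand (high in the spectrochemical series). A 3d d⁸ ion with strong-field ligands gains enough CFSE to favour square planar over tetrahedral. → square planar.

[Ni(CN)4]^2-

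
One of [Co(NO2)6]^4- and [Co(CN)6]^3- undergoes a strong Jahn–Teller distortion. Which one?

[Co(NO2)6]^4-

[Co(NO2)6]^4-: Each nitro (N-bound nitrite) is −1; balancing the −4 overall charge requires Co(II). Cobalt is a group-9 element; Co(II) is therefore d⁷. Nitro (N-bound nitrite) is a strong-field ligand (high in the spectrochemical series) for a first-row metal, so the complex is low-spin. The t₂g⁶e_g¹ (low-spin) configuration has an unevenly filled e_g set; the Jahn–Teller theorem predicts a tetragonal distortion (typically axial elongation) to lift the degeneracy.
[Co(CN)6]^3-: Each cyanide is −1; balancing the −3 overall charge requires Co(III). Group 9 minus oxidation state 3 gives a d⁶ configuration. Co(III) has an exceptionally large octahedral splitting and is low-spin with essentially every ligand except fluoride. The d⁶ configuration leaves the e_g set evenly filled (or empty) — no strong Jahn–Teller driving force.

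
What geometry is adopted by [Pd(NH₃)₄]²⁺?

square planar

Summing ligand charges against the +2 overall charge gives an oxidation state of +2 for palladium.
Group 10 minus oxidation state 2 gives a d⁸ configuration.
With 4 monodentate ligands the coordination number is 4.
A 4d d⁸ ion has a large crystal-field splitting; square planar leaves the high-energy d_{x²−y²} orbital empty and maximises CFSE.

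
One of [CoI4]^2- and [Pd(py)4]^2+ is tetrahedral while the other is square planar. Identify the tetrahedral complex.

[CoI4]^2-

For [CoI4]^2-: Each iodide is −1; balancing the −2 overall charge requires Co(II). Cobalt is a group-9 element; Co(II) is therefore d⁷. For a high-spin 3d d⁷ ion with weak-field ligands the small Δₜ gives little square-planar CFSE advantage, so four ligands adopt the sterically favoured tetrahedral geometry. → tetrahedral.
For [Pd(py)4]^2+: Ligand charges: pyridine is neutral. With an overall charge of +2 the palladium centre must be in the +2 oxidation state. Pd sits in group 10, so the d-electron count is 10 − 2 = 8. A 4d d⁸ ion has a large crystal-field splitting; square planar leaves the high-energy d_{x²−y²} orbital empty and maximises CFSE. → square planar.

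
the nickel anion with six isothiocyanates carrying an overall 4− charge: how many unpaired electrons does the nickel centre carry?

Ligand charges: each isothiocyanate is −1. With an overall charge of −4 the nickel centre must be in the +2 oxidation state.
Nickel is a group-10 element; Ni(II) is therefore d⁸.
In an octahedral field the d⁸ configuration is t₂g⁶e_g² (only one arrangement possible), giving 2 unpaired electrons.

2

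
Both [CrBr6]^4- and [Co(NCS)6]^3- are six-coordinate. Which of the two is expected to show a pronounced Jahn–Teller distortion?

[CrBr6]^4-

[CrBr6]^4-: Ligand charges: each bromide is −1. With an overall charge of −4 the chromium centre must be in the +2 oxidation state. Chromium is a group-6 element; Cr(II) is therefore d⁴. Bromide is a weak-field ligand for a first-row metal, so the complex is high-spin. The t₂g³e_g¹ (high-spin) configuration has an unevenly filled e_g set; the Jahn–Teller theorem predicts a tetragonal distortion (typically axial elongation) to lift the degeneracy.
[Co(NCS)6]^3-: Summing ligand charges against the −3 overall charge gives an oxidation state of +3 for cobalt. Co sits in group 9, so the d-electron count is 9 − 3 = 6. Co(III) has an exceptionally large octahedral splitting and is low-spin with essentially every ligand except fluoride. The d⁶ configuration leaves the e_g set evenly filled (or empty) — no strong Jahn–Teller driving force.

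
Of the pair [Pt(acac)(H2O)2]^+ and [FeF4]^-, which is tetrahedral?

[FeF4]^-

For [Pt(acac)(H2O)2]^+: Summing ligand charges against the +1 overall charge gives an oxidation state of +2 for platinum. Pt sits in group 10, so the d-electron count is 10 − 2 = 8. A 5d d⁸ ion has a large crystal-field splitting; square planar leaves the high-energy d_{x²−y²} orbital empty and maximises CFSE. → square planar.
For [FeF4]^-: Each fluoride is −1; balancing the −1 overall charge requires Fe(III). Group 8 minus oxidation state 3 gives a d⁵ configuration. A high-spin d⁵ ion has zero CFSE in either geometry, so four ligands adopt the sterically favoured tetrahedral geometry. → tetrahedral.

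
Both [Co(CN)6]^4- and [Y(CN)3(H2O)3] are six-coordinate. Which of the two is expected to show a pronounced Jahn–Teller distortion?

[Co(CN)6]^4-

[Co(CN)6]^4-: Ligand charges: each cyanide is −1. With an overall charge of −4 the cobalt centre must be in the +2 oxidation state. Cobalt is a group-9 element; Co(II) is therefore d⁷. Cyanide is a strong-field ligand (high in the spectrochemical series) for a first-row metal, so the complex is low-spin. The t₂g⁶e_g¹ (low-spin) configuration has an unevenly filled e_g set; the Jahn–Teller theorem predicts a tetragonal distortion (typically axial elongation) to lift the degeneracy.
[Y(CN)3(H2O)3]: Each cyanide is −1; water is neutral; balancing the 0 overall charge requires Y(III). Y sits in group 3, so the d-electron count is 3 − 3 = 0. The d⁰ configuration leaves the e_g set evenly filled (or empty) — no strong Jahn–Teller driving force.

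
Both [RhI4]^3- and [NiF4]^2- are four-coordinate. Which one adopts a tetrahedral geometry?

For [RhI4]^3-: Summing ligand charges against the −3 overall charge gives an oxidation state of +1 for rhodium. Group 9 minus oxidation state 1 gives a d⁸ configuration. A 4d d⁸ ion has a large crystal-field splitting; square planar leaves the high-energy d_{x²−y²} orbital empty and maximises CFSE. → square planar.
For [NiF4]^2-: Each fluoride is −1; balancing the −2 overall charge requires Ni(II). Group 10 minus oxidation state 2 gives a d⁸ configuration. Fluoride is a weak-field ligand. With weak-field ligands the CFSE gain from square planar is small, so a 3d d⁸ ion takes the sterically preferred tetrahedral geometry. → tetrahedral.

[NiF4]^2-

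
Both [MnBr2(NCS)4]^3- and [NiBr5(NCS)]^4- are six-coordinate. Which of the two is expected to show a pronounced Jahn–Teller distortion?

[MnBr2(NCS)4]^3-: Each bromide is −1; each isothiocyanate is −1; balancing the −3 overall charge requires Mn(III). Mn sits in group 7, so the d-electron count is 7 − 3 = 4. Bromide and isothiocyanate are weak-field ligands for a first-row metal, so the complex is high-spin. The t₂g³e_g¹ (high-spin) configuration has an unevenly filled e_g set; the Jahn–Teller theorem predicts a tetragonal distortion (typically axial elongation) to lift the degeneracy.
[NiBr5(NCS)]^4-: Each bromide is −1; each isothiocyanate is −1; balancing the −4 overall charge requires Ni(II). Ni sits in group 10, so the d-electron count is 10 − 2 = 8. The d⁸ configuration leaves the e_g set evenly filled (or empty) — no strong Jahn–Teller driving force.

[MnBr2(NCS)4]^3-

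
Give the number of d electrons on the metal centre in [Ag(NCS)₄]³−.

d10

Each isothiocyanate is −1; balancing the −3 overall charge requires Ag(I).
Ag sits in group 11, so the d-electron count is 11 − 1 = 10.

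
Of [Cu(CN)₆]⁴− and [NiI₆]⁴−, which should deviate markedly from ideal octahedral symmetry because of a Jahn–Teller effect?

[Cu(CN)₆]⁴−: Summing ligand charges against the −4 overall charge gives an oxidation state of +2 for copper. Cu sits in group 11, so the d-electron count is 11 − 2 = 9. The t₂g⁶e_g³ configuration has an unevenly filled e_g set; the Jahn–Teller theorem predicts a tetragonal distortion (typically axial elongation) to lift the degeneracy.
[NiI₆]⁴−: Summing ligand charges against the −4 overall charge gives an oxidation state of +2 for nickel. Ni sits in group 10, so the d-electron count is 10 − 2 = 8. The d⁸ configuration leaves the e_g set evenly filled (or empty) — no strong Jahn–Teller driving force.

[Cu(CN)₆]⁴−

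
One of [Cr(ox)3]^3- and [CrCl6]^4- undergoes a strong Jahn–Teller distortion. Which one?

[Cr(ox)3]^3-: Summing ligand charges against the −3 overall charge gives an oxidation state of +3 for chromium. Chromium is a group-6 element; Cr(III) is therefore d³. The d³ configuration leaves the e_g set evenly filled (or empty) — no strong Jahn–Teller driving force.
[CrCl6]^4-: Summing ligand charges against the −4 overall charge gives an oxidation state of +2 for chromium. Group 6 minus oxidation state 2 gives a d⁴ configuration. Chloride is a weak-field ligand for a first-row metal, so the complex is high-spin. The t₂g³e_g¹ (high-spin) configuration has an unevenly filled e_g set; the Jahn–Teller theorem predicts a tetragonal distortion (typically axial elongation) to lift the degeneracy.

[CrCl6]^4-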